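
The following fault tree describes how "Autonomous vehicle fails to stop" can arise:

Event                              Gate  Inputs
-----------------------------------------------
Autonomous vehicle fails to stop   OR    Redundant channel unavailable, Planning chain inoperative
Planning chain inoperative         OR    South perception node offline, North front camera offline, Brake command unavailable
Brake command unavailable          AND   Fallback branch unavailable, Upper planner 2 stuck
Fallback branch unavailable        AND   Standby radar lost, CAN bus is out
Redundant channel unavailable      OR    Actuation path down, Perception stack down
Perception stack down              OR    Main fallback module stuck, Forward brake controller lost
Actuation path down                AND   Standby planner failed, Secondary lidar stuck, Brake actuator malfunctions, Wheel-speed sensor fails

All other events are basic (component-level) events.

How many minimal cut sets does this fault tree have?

6

Actuation path down [AND]: one cut set from each child combined → 1 × 1 × 1 × 1 = 1 cut set(s).
Perception stack down [OR]: union of children's cut sets → 2 cut set(s).
Redundant channel unavailable [OR]: union of children's cut sets → 3 cut set(s).
Fallback branch unavailable [AND]: one cut set from each child combined → 1 × 1 = 1 cut set(s).
Brake command unavailable [AND]: one cut set from each child combined → 1 × 1 = 1 cut set(s).
Planning chain inoperative [OR]: union of children's cut sets → 3 cut set(s).
Autonomous vehicle fails to stop [OR]: union of children's cut sets → 6 cut set(s).
Minimal cut sets: {Brake actuator malfunctions, Secondary lidar stuck, Standby planner failed, Wheel-speed sensor fails}; {Main fallback module stuck}; {Forward brake controller lost}; {South perception node offline}; {North front camera offline}; {CAN bus is out, Standby radar lost, Upper planner 2 stuck}.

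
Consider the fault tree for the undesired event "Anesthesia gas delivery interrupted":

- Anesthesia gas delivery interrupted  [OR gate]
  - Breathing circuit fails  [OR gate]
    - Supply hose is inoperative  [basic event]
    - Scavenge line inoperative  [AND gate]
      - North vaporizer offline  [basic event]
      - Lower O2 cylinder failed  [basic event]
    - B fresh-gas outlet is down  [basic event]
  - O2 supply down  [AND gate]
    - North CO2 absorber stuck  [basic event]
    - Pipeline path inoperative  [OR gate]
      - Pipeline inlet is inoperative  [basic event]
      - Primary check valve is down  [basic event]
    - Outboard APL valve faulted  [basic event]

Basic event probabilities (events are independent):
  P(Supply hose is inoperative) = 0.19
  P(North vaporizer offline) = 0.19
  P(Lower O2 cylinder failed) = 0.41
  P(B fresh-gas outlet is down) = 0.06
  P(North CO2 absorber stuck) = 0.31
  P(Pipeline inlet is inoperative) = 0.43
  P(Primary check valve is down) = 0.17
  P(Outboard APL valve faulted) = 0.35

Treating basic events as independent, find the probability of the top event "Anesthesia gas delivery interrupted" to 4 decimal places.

0.3381

P(Scavenge line inoperative) [AND] = 0.19 × 0.41 = 0.077900
P(Breathing circuit fails) [OR] = 1 − (1−0.19) × (1−0.077900) × (1−0.06) = 0.297913
P(Pipeline path inoperative) [OR] = 1 − (1−0.43) × (1−0.17) = 0.526900
P(O2 supply down) [AND] = 0.31 × 0.526900 × 0.35 = 0.057169
P(Anesthesia gas delivery interrupted) [OR] = 1 − (1−0.297913) × (1−0.057169) = 0.338051
Rounded to 4 decimal places: P(Anesthesia gas delivery interrupted) ≈ 0.3381.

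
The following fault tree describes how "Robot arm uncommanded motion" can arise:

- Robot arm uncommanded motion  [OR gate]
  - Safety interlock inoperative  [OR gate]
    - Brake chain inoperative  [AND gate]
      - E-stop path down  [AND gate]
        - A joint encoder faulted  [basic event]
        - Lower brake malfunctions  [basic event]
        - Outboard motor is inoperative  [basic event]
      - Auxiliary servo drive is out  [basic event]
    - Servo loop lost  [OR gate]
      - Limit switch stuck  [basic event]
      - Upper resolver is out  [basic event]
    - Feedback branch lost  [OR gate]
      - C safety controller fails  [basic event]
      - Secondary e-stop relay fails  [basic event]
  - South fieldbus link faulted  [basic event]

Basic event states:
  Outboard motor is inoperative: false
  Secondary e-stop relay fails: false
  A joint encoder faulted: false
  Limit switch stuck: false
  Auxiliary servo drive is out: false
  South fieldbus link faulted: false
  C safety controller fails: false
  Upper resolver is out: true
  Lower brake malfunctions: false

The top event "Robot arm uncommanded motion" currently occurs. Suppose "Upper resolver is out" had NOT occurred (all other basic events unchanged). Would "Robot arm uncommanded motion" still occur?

No

Counterfactual: set "Upper resolver is out" to not occurred.
E-stop path down [AND]: A joint encoder faulted=not, Lower brake malfunctions=not, Outboard motor is inoperative=not → not all inputs occur → does not occur.
Brake chain inoperative [AND]: E-stop path down=not, Auxiliary servo drive is out=not → not all inputs occur → does not occur.
Servo loop lost [OR]: Limit switch stuck=not, Upper resolver is out=not → no input occurs → does not occur.
Feedback branch lost [OR]: C safety controller fails=not, Secondary e-stop relay fails=not → no input occurs → does not occur.
Safety interlock inoperative [OR]: Brake chain inoperative=not, Servo loop lost=not, Feedback branch lost=not → no input occurs → does not occur.
Robot arm uncommanded motion [OR]: Safety interlock inoperative=not, South fieldbus link faulted=not → no input occurs → does not occur.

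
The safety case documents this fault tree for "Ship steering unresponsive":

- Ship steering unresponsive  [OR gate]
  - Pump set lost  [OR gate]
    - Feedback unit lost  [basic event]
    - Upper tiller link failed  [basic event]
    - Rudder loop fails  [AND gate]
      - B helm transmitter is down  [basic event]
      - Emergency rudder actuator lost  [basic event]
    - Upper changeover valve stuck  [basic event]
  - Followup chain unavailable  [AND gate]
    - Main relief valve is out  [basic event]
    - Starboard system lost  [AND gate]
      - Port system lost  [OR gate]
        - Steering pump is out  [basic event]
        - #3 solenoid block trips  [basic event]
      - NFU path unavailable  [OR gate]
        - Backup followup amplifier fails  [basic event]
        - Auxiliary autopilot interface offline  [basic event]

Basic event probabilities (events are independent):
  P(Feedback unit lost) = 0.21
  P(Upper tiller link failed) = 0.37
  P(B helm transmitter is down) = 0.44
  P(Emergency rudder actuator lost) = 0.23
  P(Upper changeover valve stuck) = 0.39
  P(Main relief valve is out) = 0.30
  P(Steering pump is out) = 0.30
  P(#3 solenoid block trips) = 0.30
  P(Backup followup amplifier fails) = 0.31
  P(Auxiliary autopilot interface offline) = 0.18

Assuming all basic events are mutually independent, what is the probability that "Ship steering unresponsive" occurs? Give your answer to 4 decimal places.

P(Rudder loop fails) [AND] = 0.44 × 0.23 = 0.101200
P(Pump set lost) [OR] = 1 − (1−0.21) × (1−0.37) × (1−0.101200) × (1−0.39) = 0.727127
P(Port system lost) [OR] = 1 − (1−0.30) × (1−0.30) = 0.510000
P(NFU path unavailable) [OR] = 1 − (1−0.31) × (1−0.18) = 0.434200
P(Starboard system lost) [AND] = 0.510000 × 0.434200 = 0.221442
P(Followup chain unavailable) [AND] = 0.30 × 0.221442 = 0.066433
P(Ship steering unresponsive) [OR] = 1 − (1−0.727127) × (1−0.066433) = 0.745255
Rounded to 4 decimal places: P(Ship steering unresponsive) ≈ 0.7453.

0.7453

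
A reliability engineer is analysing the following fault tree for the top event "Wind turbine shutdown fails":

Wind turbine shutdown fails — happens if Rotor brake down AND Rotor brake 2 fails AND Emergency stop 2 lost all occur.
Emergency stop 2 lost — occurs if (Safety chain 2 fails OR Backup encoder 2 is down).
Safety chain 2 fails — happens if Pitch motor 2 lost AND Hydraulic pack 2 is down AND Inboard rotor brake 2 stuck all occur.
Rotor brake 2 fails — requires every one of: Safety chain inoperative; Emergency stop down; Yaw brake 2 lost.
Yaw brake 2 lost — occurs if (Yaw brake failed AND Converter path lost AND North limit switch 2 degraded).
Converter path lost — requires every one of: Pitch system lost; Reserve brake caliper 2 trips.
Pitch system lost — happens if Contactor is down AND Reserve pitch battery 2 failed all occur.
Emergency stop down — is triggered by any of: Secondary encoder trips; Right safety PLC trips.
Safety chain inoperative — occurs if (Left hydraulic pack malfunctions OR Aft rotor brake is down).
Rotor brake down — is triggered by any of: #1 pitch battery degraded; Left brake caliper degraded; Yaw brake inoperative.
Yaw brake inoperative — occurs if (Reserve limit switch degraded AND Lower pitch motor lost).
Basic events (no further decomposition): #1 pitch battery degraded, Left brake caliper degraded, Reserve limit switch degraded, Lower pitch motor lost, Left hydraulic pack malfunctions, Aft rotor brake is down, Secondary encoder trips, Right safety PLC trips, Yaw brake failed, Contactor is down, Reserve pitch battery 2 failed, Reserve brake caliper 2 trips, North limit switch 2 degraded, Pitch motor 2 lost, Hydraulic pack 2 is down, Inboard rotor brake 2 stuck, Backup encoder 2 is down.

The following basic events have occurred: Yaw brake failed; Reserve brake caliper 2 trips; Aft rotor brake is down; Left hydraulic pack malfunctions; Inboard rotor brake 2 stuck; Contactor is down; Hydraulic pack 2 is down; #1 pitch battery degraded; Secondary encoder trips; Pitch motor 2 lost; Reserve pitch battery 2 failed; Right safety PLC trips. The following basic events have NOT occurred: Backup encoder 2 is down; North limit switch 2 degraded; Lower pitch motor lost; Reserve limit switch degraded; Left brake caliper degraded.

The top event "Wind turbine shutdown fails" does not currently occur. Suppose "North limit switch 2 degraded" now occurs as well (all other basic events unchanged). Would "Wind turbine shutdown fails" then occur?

Counterfactual: set "North limit switch 2 degraded" to occurred.
Yaw brake inoperative [AND]: Reserve limit switch degraded=not, Lower pitch motor lost=not → not all inputs occur → does not occur.
Rotor brake down [OR]: #1 pitch battery degraded=occurs, Left brake caliper degraded=not, Yaw brake inoperative=not → at least one input occurs → occurs.
Safety chain inoperative [OR]: Left hydraulic pack malfunctions=occurs, Aft rotor brake is down=occurs → at least one input occurs → occurs.
Emergency stop down [OR]: Secondary encoder trips=occurs, Right safety PLC trips=occurs → at least one input occurs → occurs.
Pitch system lost [AND]: Contactor is down=occurs, Reserve pitch battery 2 failed=occurs → all inputs occur → occurs.
Converter path lost [AND]: Pitch system lost=occurs, Reserve brake caliper 2 trips=occurs → all inputs occur → occurs.
Yaw brake 2 lost [AND]: Yaw brake failed=occurs, Converter path lost=occurs, North limit switch 2 degraded=occurs → all inputs occur → occurs.
Rotor brake 2 fails [AND]: Safety chain inoperative=occurs, Emergency stop down=occurs, Yaw brake 2 lost=occurs → all inputs occur → occurs.
Safety chain 2 fails [AND]: Pitch motor 2 lost=occurs, Hydraulic pack 2 is down=occurs, Inboard rotor brake 2 stuck=occurs → all inputs occur → occurs.
Emergency stop 2 lost [OR]: Safety chain 2 fails=occurs, Backup encoder 2 is down=not → at least one input occurs → occurs.
Wind turbine shutdown fails [AND]: Rotor brake down=occurs, Rotor brake 2 fails=occurs, Emergency stop 2 lost=occurs → all inputs occur → occurs.

Yes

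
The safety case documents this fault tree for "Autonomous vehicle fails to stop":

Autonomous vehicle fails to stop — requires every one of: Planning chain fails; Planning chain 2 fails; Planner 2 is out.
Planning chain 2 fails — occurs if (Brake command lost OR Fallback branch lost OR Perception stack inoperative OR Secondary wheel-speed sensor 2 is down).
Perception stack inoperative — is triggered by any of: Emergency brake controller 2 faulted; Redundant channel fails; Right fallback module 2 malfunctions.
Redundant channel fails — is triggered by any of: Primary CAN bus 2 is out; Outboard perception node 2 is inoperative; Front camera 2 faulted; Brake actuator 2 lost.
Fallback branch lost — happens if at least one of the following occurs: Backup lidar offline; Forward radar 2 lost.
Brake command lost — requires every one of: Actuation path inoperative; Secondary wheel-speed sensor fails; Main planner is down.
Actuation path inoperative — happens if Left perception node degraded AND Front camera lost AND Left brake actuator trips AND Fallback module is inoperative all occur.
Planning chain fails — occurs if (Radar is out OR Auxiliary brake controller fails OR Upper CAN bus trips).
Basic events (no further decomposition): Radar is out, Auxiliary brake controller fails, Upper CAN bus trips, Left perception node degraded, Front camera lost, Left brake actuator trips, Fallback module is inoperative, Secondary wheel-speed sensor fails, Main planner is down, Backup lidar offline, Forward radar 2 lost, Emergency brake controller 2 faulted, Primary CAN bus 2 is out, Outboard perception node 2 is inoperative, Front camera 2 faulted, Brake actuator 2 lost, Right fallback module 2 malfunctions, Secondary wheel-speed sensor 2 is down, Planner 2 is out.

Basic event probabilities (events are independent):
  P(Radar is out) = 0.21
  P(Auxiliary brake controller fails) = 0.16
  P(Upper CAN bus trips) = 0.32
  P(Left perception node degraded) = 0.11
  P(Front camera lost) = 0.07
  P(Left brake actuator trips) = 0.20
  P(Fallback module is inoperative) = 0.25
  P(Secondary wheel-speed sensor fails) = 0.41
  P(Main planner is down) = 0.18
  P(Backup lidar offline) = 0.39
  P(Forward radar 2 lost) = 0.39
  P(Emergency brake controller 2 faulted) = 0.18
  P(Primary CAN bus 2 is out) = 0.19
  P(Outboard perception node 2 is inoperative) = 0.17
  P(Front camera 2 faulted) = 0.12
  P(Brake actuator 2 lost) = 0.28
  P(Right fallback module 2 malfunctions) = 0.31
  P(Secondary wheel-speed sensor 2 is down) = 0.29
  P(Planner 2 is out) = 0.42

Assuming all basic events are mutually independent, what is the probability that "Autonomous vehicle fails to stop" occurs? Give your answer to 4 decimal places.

0.2158

P(Planning chain fails) [OR] = 1 − (1−0.21) × (1−0.16) × (1−0.32) = 0.548752
P(Actuation path inoperative) [AND] = 0.11 × 0.07 × 0.20 × 0.25 = 0.000385
P(Brake command lost) [AND] = 0.000385 × 0.41 × 0.18 = 0.000028
P(Fallback branch lost) [OR] = 1 − (1−0.39) × (1−0.39) = 0.627900
P(Redundant channel fails) [OR] = 1 − (1−0.19) × (1−0.17) × (1−0.12) × (1−0.28) = 0.574031
P(Perception stack inoperative) [OR] = 1 − (1−0.18) × (1−0.574031) × (1−0.31) = 0.758987
P(Planning chain 2 fails) [OR] = 1 − (1−0.000028) × (1−0.627900) × (1−0.758987) × (1−0.29) = 0.936328
P(Autonomous vehicle fails to stop) [AND] = 0.548752 × 0.936328 × 0.42 = 0.215801
Rounded to 4 decimal places: P(Autonomous vehicle fails to stop) ≈ 0.2158.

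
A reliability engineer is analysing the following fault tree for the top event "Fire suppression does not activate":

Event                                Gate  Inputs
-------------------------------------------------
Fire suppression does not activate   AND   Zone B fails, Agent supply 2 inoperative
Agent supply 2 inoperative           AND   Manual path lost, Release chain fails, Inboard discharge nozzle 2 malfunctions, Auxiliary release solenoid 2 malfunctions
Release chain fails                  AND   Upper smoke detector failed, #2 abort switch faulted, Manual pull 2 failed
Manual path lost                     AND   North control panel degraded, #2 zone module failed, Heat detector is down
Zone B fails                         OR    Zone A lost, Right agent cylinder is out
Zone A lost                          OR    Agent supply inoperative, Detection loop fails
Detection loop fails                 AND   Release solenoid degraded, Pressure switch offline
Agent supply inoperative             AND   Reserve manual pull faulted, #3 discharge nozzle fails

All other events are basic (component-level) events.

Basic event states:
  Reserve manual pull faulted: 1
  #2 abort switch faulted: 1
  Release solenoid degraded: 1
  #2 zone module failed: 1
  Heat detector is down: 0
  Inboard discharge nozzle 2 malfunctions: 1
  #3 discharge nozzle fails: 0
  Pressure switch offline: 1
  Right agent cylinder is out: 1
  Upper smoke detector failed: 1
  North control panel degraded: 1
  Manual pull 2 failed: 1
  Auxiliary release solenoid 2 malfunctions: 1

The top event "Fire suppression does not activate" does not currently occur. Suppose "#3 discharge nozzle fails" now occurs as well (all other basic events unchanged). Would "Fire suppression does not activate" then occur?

Counterfactual: set "#3 discharge nozzle fails" to occurred.
Agent supply inoperative [AND]: Reserve manual pull faulted=occurs, #3 discharge nozzle fails=occurs → all inputs occur → occurs.
Detection loop fails [AND]: Release solenoid degraded=occurs, Pressure switch offline=occurs → all inputs occur → occurs.
Zone A lost [OR]: Agent supply inoperative=occurs, Detection loop fails=occurs → at least one input occurs → occurs.
Zone B fails [OR]: Zone A lost=occurs, Right agent cylinder is out=occurs → at least one input occurs → occurs.
Manual path lost [AND]: North control panel degraded=occurs, #2 zone module failed=occurs, Heat detector is down=not → not all inputs occur → does not occur.
Release chain fails [AND]: Upper smoke detector failed=occurs, #2 abort switch faulted=occurs, Manual pull 2 failed=occurs → all inputs occur → occurs.
Agent supply 2 inoperative [AND]: Manual path lost=not, Release chain fails=occurs, Inboard discharge nozzle 2 malfunctions=occurs, Auxiliary release solenoid 2 malfunctions=occurs → not all inputs occur → does not occur.
Fire suppression does not activate [AND]: Zone B fails=occurs, Agent supply 2 inoperative=not → not all inputs occur → does not occur.

No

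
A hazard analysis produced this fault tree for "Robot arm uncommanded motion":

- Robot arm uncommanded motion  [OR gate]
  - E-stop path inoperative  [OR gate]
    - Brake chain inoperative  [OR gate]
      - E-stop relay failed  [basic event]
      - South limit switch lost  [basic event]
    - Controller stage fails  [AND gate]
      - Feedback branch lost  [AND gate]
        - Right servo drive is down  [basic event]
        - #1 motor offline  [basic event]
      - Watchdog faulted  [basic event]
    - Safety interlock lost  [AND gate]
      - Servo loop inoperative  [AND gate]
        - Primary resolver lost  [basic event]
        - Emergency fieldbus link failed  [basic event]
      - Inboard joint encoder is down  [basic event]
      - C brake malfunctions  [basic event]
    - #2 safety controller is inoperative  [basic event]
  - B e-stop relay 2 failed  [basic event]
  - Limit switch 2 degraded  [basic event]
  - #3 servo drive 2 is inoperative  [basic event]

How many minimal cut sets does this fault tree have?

Brake chain inoperative [OR]: union of children's cut sets → 2 cut set(s).
Feedback branch lost [AND]: one cut set from each child combined → 1 × 1 = 1 cut set(s).
Controller stage fails [AND]: one cut set from each child combined → 1 × 1 = 1 cut set(s).
Servo loop inoperative [AND]: one cut set from each child combined → 1 × 1 = 1 cut set(s).
Safety interlock lost [AND]: one cut set from each child combined → 1 × 1 × 1 = 1 cut set(s).
E-stop path inoperative [OR]: union of children's cut sets → 5 cut set(s).
Robot arm uncommanded motion [OR]: union of children's cut sets → 8 cut set(s).
Minimal cut sets: {E-stop relay failed}; {South limit switch lost}; {#1 motor offline, Right servo drive is down, Watchdog faulted}; {C brake malfunctions, Emergency fieldbus link failed, Inboard joint encoder is down, Primary resolver lost}; {#2 safety controller is inoperative}; {B e-stop relay 2 failed}; {Limit switch 2 degraded}; {#3 servo drive 2 is inoperative}.

8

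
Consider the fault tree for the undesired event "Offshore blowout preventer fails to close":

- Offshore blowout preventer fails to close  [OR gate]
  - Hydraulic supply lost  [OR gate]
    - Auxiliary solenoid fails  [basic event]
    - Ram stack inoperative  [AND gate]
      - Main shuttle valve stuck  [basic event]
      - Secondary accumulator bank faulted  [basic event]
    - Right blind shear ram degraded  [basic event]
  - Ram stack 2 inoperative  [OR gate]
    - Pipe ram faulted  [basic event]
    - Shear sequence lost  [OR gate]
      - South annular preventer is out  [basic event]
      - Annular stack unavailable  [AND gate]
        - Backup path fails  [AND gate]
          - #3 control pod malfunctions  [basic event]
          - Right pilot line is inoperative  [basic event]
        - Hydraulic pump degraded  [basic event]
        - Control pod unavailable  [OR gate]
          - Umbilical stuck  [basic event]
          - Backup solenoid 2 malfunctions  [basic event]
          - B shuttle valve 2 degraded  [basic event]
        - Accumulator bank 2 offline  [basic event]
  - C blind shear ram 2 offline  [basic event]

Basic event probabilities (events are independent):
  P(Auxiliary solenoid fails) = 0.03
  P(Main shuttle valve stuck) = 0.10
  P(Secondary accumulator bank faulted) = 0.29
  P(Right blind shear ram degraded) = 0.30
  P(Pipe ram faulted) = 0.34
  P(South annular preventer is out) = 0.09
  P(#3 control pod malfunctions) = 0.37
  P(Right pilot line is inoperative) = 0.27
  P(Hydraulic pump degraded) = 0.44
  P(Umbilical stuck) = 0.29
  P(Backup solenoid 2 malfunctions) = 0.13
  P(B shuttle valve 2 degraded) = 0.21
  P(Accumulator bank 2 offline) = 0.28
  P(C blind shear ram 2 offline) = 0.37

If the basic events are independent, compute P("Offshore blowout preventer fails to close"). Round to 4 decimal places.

0.7521

P(Ram stack inoperative) [AND] = 0.10 × 0.29 = 0.029000
P(Hydraulic supply lost) [OR] = 1 − (1−0.03) × (1−0.029000) × (1−0.30) = 0.340691
P(Backup path fails) [AND] = 0.37 × 0.27 = 0.099900
P(Control pod unavailable) [OR] = 1 − (1−0.29) × (1−0.13) × (1−0.21) = 0.512017
P(Annular stack unavailable) [AND] = 0.099900 × 0.44 × 0.512017 × 0.28 = 0.006302
P(Shear sequence lost) [OR] = 1 − (1−0.09) × (1−0.006302) = 0.095735
P(Ram stack 2 inoperative) [OR] = 1 − (1−0.34) × (1−0.095735) = 0.403185
P(Offshore blowout preventer fails to close) [OR] = 1 − (1−0.340691) × (1−0.403185) × (1−0.37) = 0.752104
Rounded to 4 decimal places: P(Offshore blowout preventer fails to close) ≈ 0.7521.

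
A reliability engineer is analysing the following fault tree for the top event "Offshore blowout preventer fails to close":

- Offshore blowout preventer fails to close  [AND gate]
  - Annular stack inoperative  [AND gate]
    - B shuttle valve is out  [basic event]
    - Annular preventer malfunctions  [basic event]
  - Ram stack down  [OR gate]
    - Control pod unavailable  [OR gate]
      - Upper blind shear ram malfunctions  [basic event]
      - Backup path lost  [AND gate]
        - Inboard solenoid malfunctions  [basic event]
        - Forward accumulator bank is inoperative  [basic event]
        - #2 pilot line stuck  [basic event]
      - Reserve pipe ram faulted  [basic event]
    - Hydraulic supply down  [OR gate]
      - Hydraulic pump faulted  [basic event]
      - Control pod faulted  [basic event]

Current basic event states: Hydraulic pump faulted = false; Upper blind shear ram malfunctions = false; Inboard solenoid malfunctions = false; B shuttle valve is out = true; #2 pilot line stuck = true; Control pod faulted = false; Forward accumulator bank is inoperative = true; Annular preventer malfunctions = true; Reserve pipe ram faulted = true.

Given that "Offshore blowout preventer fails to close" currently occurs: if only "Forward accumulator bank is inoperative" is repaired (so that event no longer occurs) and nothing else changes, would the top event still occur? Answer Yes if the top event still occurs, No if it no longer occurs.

Yes

Counterfactual: set "Forward accumulator bank is inoperative" to not occurred.
Annular stack inoperative [AND]: B shuttle valve is out=occurs, Annular preventer malfunctions=occurs → all inputs occur → occurs.
Backup path lost [AND]: Inboard solenoid malfunctions=not, Forward accumulator bank is inoperative=not, #2 pilot line stuck=occurs → not all inputs occur → does not occur.
Control pod unavailable [OR]: Upper blind shear ram malfunctions=not, Backup path lost=not, Reserve pipe ram faulted=occurs → at least one input occurs → occurs.
Hydraulic supply down [OR]: Hydraulic pump faulted=not, Control pod faulted=not → no input occurs → does not occur.
Ram stack down [OR]: Control pod unavailable=occurs, Hydraulic supply down=not → at least one input occurs → occurs.
Offshore blowout preventer fails to close [AND]: Annular stack inoperative=occurs, Ram stack down=occurs → all inputs occur → occurs.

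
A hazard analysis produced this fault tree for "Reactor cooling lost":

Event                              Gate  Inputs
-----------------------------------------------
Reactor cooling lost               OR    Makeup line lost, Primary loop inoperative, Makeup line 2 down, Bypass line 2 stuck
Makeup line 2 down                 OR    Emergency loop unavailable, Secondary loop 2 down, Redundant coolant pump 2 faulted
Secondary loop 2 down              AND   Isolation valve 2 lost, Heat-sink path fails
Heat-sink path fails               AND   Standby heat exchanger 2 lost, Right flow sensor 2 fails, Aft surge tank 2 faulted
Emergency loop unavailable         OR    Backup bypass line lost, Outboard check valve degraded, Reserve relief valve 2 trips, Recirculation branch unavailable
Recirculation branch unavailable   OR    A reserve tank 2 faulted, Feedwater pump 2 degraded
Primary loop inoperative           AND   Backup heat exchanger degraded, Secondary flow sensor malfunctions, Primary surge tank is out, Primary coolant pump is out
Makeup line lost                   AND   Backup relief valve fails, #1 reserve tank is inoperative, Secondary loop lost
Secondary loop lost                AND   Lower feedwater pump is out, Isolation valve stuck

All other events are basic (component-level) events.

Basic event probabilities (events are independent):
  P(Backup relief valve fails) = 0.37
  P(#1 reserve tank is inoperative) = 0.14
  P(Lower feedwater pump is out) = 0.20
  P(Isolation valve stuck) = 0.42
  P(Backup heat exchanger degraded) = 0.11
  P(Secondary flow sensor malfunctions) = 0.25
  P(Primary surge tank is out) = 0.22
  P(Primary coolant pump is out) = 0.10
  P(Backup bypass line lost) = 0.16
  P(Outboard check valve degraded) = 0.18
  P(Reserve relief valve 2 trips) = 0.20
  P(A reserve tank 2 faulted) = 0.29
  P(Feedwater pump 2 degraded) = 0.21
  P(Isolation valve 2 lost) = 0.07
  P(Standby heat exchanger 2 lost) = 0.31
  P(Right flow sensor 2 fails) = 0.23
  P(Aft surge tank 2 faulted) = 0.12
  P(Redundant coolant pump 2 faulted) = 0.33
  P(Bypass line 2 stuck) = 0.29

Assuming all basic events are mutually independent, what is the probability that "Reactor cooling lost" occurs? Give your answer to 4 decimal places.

P(Secondary loop lost) [AND] = 0.20 × 0.42 = 0.084000
P(Makeup line lost) [AND] = 0.37 × 0.14 × 0.084000 = 0.004351
P(Primary loop inoperative) [AND] = 0.11 × 0.25 × 0.22 × 0.10 = 0.000605
P(Recirculation branch unavailable) [OR] = 1 − (1−0.29) × (1−0.21) = 0.439100
P(Emergency loop unavailable) [OR] = 1 − (1−0.16) × (1−0.18) × (1−0.20) × (1−0.439100) = 0.690922
P(Heat-sink path fails) [AND] = 0.31 × 0.23 × 0.12 = 0.008556
P(Secondary loop 2 down) [AND] = 0.07 × 0.008556 = 0.000599
P(Makeup line 2 down) [OR] = 1 − (1−0.690922) × (1−0.000599) × (1−0.33) = 0.793042
P(Reactor cooling lost) [OR] = 1 − (1−0.004351) × (1−0.000605) × (1−0.793042) × (1−0.29) = 0.853788
Rounded to 4 decimal places: P(Reactor cooling lost) ≈ 0.8538.

0.8538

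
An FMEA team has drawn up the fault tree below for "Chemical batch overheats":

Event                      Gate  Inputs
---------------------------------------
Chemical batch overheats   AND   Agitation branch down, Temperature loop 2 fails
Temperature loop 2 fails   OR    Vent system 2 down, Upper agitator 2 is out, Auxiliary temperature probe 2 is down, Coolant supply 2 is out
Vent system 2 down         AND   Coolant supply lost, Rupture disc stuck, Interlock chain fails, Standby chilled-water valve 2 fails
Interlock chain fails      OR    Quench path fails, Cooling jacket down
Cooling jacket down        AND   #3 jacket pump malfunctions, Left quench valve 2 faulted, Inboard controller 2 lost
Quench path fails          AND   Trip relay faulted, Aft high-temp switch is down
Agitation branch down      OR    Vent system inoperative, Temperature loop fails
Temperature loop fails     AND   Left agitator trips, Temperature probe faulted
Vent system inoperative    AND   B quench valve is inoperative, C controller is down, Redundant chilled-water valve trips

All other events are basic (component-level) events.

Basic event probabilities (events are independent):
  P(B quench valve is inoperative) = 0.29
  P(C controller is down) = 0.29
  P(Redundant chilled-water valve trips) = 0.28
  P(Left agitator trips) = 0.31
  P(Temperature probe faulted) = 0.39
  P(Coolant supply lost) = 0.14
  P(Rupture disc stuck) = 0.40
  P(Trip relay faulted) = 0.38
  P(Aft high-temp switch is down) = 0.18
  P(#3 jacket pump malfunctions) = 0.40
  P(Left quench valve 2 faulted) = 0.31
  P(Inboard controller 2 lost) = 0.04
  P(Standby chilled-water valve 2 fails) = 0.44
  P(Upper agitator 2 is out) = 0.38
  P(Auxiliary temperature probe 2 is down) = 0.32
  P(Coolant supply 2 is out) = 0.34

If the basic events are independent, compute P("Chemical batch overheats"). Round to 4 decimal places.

P(Vent system inoperative) [AND] = 0.29 × 0.29 × 0.28 = 0.023548
P(Temperature loop fails) [AND] = 0.31 × 0.39 = 0.120900
P(Agitation branch down) [OR] = 1 − (1−0.023548) × (1−0.120900) = 0.141601
P(Quench path fails) [AND] = 0.38 × 0.18 = 0.068400
P(Cooling jacket down) [AND] = 0.40 × 0.31 × 0.04 = 0.004960
P(Interlock chain fails) [OR] = 1 − (1−0.068400) × (1−0.004960) = 0.073021
P(Vent system 2 down) [AND] = 0.14 × 0.40 × 0.073021 × 0.44 = 0.001799
P(Temperature loop 2 fails) [OR] = 1 − (1−0.001799) × (1−0.38) × (1−0.32) × (1−0.34) = 0.722245
P(Chemical batch overheats) [AND] = 0.141601 × 0.722245 = 0.102271
Rounded to 4 decimal places: P(Chemical batch overheats) ≈ 0.1023.

0.1023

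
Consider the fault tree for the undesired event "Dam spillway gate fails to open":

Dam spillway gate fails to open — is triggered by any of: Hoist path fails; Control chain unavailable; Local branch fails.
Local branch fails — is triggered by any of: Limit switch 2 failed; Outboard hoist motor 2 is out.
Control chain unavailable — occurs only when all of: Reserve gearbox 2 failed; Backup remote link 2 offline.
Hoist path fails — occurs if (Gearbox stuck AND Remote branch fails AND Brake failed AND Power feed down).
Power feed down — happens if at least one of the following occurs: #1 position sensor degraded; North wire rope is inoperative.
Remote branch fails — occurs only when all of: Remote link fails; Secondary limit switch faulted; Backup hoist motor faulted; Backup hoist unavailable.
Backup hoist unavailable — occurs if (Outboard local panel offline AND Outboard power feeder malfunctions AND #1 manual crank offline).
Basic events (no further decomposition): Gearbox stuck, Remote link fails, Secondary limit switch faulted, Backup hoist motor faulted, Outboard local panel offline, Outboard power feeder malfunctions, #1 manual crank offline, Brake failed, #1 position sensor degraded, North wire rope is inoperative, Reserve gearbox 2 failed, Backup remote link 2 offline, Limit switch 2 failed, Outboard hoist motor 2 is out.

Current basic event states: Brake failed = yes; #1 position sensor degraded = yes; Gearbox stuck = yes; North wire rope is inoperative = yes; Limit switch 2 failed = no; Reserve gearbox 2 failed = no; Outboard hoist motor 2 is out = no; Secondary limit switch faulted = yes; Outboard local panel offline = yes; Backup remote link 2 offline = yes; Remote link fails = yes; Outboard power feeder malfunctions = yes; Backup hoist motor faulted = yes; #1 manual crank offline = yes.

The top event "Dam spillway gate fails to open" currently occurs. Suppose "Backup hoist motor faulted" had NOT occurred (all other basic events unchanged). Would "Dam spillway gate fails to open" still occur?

Counterfactual: set "Backup hoist motor faulted" to not occurred.
Backup hoist unavailable [AND]: Outboard local panel offline=occurs, Outboard power feeder malfunctions=occurs, #1 manual crank offline=occurs → all inputs occur → occurs.
Remote branch fails [AND]: Remote link fails=occurs, Secondary limit switch faulted=occurs, Backup hoist motor faulted=not, Backup hoist unavailable=occurs → not all inputs occur → does not occur.
Power feed down [OR]: #1 position sensor degraded=occurs, North wire rope is inoperative=occurs → at least one input occurs → occurs.
Hoist path fails [AND]: Gearbox stuck=occurs, Remote branch fails=not, Brake failed=occurs, Power feed down=occurs → not all inputs occur → does not occur.
Control chain unavailable [AND]: Reserve gearbox 2 failed=not, Backup remote link 2 offline=occurs → not all inputs occur → does not occur.
Local branch fails [OR]: Limit switch 2 failed=not, Outboard hoist motor 2 is out=not → no input occurs → does not occur.
Dam spillway gate fails to open [OR]: Hoist path fails=not, Control chain unavailable=not, Local branch fails=not → no input occurs → does not occur.

No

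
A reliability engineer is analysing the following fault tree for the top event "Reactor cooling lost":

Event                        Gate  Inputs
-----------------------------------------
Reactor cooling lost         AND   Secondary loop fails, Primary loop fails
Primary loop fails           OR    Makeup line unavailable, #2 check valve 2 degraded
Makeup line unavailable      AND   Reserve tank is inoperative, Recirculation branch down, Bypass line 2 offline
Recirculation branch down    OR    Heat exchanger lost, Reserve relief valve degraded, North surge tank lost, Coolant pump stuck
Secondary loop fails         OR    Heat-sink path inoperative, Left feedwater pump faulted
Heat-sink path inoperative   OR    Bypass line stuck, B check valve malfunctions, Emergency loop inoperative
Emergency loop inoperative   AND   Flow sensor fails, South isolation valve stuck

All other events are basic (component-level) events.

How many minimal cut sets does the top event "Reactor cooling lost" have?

Emergency loop inoperative [AND]: one cut set from each child combined → 1 × 1 = 1 cut set(s).
Heat-sink path inoperative [OR]: union of children's cut sets → 3 cut set(s).
Secondary loop fails [OR]: union of children's cut sets → 4 cut set(s).
Recirculation branch down [OR]: union of children's cut sets → 4 cut set(s).
Makeup line unavailable [AND]: one cut set from each child combined → 1 × 4 × 1 = 4 cut set(s).
Primary loop fails [OR]: union of children's cut sets → 5 cut set(s).
Reactor cooling lost [AND]: one cut set from each child combined → 4 × 5 = 20 cut set(s).

20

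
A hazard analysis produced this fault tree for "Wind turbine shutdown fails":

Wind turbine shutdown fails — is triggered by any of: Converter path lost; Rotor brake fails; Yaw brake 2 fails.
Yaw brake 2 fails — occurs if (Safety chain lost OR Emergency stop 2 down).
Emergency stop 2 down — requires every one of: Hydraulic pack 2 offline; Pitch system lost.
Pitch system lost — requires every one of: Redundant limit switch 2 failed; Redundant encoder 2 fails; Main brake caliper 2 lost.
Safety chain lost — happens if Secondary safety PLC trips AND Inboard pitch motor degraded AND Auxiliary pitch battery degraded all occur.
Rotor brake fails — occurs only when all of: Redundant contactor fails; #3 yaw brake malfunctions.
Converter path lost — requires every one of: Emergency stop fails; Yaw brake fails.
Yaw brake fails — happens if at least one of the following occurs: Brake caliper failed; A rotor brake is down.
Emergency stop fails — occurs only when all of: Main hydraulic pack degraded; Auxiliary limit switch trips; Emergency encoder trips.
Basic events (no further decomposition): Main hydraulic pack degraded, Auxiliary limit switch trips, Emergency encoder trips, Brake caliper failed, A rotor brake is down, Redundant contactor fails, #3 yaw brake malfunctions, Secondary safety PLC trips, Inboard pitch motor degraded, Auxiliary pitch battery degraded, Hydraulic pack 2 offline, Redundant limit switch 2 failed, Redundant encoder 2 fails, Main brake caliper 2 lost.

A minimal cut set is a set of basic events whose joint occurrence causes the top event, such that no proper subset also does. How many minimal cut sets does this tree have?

Emergency stop fails [AND]: one cut set from each child combined → 1 × 1 × 1 = 1 cut set(s).
Yaw brake fails [OR]: union of children's cut sets → 2 cut set(s).
Converter path lost [AND]: one cut set from each child combined → 1 × 2 = 2 cut set(s).
Rotor brake fails [AND]: one cut set from each child combined → 1 × 1 = 1 cut set(s).
Safety chain lost [AND]: one cut set from each child combined → 1 × 1 × 1 = 1 cut set(s).
Pitch system lost [AND]: one cut set from each child combined → 1 × 1 × 1 = 1 cut set(s).
Emergency stop 2 down [AND]: one cut set from each child combined → 1 × 1 = 1 cut set(s).
Yaw brake 2 fails [OR]: union of children's cut sets → 2 cut set(s).
Wind turbine shutdown fails [OR]: union of children's cut sets → 5 cut set(s).
Minimal cut sets: {Auxiliary limit switch trips, Brake caliper failed, Emergency encoder trips, Main hydraulic pack degraded}; {A rotor brake is down, Auxiliary limit switch trips, Emergency encoder trips, Main hydraulic pack degraded}; {#3 yaw brake malfunctions, Redundant contactor fails}; {Auxiliary pitch battery degraded, Inboard pitch motor degraded, Secondary safety PLC trips}; {Hydraulic pack 2 offline, Main brake caliper 2 lost, Redundant encoder 2 fails, Redundant limit switch 2 failed}.

5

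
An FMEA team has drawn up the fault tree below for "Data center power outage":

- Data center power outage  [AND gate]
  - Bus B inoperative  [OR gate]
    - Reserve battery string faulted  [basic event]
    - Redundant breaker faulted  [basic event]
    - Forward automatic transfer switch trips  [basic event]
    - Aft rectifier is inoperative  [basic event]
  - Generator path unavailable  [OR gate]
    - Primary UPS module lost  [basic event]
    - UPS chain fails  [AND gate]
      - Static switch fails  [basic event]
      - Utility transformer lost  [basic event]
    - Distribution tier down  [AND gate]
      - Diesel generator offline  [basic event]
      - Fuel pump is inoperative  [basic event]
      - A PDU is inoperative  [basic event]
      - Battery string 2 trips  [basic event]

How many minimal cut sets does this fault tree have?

Bus B inoperative [OR]: union of children's cut sets → 4 cut set(s).
UPS chain fails [AND]: one cut set from each child combined → 1 × 1 = 1 cut set(s).
Distribution tier down [AND]: one cut set from each child combined → 1 × 1 × 1 × 1 = 1 cut set(s).
Generator path unavailable [OR]: union of children's cut sets → 3 cut set(s).
Data center power outage [AND]: one cut set from each child combined → 4 × 3 = 12 cut set(s).

12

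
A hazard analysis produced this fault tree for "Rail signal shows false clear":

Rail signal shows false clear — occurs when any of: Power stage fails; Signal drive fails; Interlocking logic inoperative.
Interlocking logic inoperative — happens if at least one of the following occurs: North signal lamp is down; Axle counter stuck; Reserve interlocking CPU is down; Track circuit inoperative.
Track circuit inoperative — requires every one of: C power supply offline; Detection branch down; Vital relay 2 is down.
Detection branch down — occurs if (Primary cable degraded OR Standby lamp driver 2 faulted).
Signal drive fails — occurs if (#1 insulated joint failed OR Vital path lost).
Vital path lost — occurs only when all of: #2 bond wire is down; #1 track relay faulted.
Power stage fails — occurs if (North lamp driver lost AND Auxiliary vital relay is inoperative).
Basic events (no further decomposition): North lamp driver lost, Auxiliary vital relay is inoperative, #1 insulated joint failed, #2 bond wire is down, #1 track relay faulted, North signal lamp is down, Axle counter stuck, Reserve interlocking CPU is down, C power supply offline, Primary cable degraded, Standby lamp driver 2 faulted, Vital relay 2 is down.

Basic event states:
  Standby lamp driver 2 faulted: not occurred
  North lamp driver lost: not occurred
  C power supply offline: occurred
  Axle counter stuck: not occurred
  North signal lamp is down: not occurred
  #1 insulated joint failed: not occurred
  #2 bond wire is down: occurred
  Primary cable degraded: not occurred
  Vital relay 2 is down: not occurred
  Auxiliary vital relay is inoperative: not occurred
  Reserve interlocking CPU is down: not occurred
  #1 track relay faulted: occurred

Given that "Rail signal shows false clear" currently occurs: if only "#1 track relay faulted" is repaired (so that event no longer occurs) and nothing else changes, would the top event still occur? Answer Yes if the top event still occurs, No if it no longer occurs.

No

Counterfactual: set "#1 track relay faulted" to not occurred.
Power stage fails [AND]: North lamp driver lost=not, Auxiliary vital relay is inoperative=not → not all inputs occur → does not occur.
Vital path lost [AND]: #2 bond wire is down=occurs, #1 track relay faulted=not → not all inputs occur → does not occur.
Signal drive fails [OR]: #1 insulated joint failed=not, Vital path lost=not → no input occurs → does not occur.
Detection branch down [OR]: Primary cable degraded=not, Standby lamp driver 2 faulted=not → no input occurs → does not occur.
Track circuit inoperative [AND]: C power supply offline=occurs, Detection branch down=not, Vital relay 2 is down=not → not all inputs occur → does not occur.
Interlocking logic inoperative [OR]: North signal lamp is down=not, Axle counter stuck=not, Reserve interlocking CPU is down=not, Track circuit inoperative=not → no input occurs → does not occur.
Rail signal shows false clear [OR]: Power stage fails=not, Signal drive fails=not, Interlocking logic inoperative=not → no input occurs → does not occur.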